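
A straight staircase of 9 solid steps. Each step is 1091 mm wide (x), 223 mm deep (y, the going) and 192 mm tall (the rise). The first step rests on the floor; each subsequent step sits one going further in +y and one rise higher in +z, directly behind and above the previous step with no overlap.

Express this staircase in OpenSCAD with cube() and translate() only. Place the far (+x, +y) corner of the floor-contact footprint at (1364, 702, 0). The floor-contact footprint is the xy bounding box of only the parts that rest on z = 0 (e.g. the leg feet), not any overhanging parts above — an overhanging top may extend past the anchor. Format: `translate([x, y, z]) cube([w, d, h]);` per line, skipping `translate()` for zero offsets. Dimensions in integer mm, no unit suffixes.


translate([273, 479, 0]) cube([1091, 223, 192]);
translate([273, 702, 192]) cube([1091, 223, 192]);
translate([273, 925, 384]) cube([1091, 223, 192]);
translate([273, 1148, 576]) cube([1091, 223, 192]);
translate([273, 1371, 768]) cube([1091, 223, 192]);
translate([273, 1594, 960]) cube([1091, 223, 192]);
translate([273, 1817, 1152]) cube([1091, 223, 192]);
translate([273, 2040, 1344]) cube([1091, 223, 192]);
translate([273, 2263, 1536]) cube([1091, 223, 192]);


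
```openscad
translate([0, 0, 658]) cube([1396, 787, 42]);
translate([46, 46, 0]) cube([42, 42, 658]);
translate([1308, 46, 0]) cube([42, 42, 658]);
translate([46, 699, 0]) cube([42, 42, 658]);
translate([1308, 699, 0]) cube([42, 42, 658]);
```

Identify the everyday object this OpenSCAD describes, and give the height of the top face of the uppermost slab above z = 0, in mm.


A table. The table height is 700 mm.

A 1396×787×42 slab sits at z = 658 on four 42 mm square posts — a table. The top surface is at 658 + 42 = 700 mm.


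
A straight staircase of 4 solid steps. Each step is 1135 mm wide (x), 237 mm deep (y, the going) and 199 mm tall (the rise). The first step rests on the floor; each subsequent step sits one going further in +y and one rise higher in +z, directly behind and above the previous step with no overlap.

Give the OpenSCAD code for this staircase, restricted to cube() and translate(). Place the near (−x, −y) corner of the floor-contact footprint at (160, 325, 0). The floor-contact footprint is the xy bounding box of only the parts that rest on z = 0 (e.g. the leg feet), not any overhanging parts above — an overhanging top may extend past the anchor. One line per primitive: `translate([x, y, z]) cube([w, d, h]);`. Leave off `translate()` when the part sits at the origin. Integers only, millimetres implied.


translate([160, 325, 0]) cube([1135, 237, 199]);
translate([160, 562, 199]) cube([1135, 237, 199]);
translate([160, 799, 398]) cube([1135, 237, 199]);
translate([160, 1036, 597]) cube([1135, 237, 199]);


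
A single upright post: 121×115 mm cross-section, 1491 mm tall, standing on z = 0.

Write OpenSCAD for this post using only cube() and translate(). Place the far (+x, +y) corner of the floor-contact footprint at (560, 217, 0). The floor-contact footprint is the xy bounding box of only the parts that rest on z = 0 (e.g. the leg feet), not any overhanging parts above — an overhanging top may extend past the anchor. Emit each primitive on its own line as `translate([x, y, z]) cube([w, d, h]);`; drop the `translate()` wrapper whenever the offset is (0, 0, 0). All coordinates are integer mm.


translate([439, 102, 0]) cube([121, 115, 1491]);


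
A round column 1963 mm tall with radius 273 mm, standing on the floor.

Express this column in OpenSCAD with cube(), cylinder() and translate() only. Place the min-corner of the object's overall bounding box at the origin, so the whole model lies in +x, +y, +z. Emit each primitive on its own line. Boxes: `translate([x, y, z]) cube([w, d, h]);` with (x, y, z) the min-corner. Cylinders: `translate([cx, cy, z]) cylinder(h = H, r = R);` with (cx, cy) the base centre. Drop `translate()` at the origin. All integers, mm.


translate([273, 273, 0]) cylinder(h = 1963, r = 273);


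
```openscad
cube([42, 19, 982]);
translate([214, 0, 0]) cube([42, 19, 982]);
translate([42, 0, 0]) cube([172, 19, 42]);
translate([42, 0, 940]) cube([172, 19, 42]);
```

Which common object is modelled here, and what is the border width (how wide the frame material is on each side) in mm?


A picture frame. The border width is 42 mm.

Four thin pieces enclosing a rectangular opening — a picture frame. The two full-height stiles are 982 mm tall; the top rail sits at z = 940 and is 42 mm tall, so the border above the opening is 982 − 940 = 42 mm, matching the stile x-width.


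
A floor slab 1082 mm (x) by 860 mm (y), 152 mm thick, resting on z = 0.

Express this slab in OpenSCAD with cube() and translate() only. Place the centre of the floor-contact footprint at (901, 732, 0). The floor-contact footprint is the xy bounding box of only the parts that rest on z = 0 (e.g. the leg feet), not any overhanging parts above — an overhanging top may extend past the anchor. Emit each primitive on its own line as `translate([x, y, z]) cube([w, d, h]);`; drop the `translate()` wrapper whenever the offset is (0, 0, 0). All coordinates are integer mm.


translate([360, 302, 0]) cube([1082, 860, 152]);


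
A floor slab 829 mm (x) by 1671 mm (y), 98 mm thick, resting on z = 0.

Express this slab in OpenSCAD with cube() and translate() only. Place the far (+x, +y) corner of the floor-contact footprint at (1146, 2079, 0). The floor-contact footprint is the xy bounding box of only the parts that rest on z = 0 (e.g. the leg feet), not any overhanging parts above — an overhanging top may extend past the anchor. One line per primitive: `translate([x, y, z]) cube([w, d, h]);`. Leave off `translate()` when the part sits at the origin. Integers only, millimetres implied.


translate([317, 408, 0]) cube([829, 1671, 98]);


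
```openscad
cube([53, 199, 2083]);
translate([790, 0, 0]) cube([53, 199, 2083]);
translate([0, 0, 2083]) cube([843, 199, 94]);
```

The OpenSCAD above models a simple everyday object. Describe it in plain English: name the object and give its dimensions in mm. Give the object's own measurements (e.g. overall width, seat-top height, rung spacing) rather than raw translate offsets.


A door frame. The clear opening is 737 mm wide and 2083 mm high. Two 53 mm wide jambs, 199 mm deep, stand either side of the opening from the floor to the top of the opening. A 94 mm thick head sits across the top of both jambs, spanning the full outside width of the frame.


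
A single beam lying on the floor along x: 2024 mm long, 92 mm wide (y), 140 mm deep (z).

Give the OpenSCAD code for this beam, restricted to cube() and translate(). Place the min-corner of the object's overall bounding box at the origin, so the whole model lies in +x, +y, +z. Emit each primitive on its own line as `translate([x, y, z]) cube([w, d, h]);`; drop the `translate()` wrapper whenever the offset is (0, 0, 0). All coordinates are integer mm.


cube([2024, 92, 140]);


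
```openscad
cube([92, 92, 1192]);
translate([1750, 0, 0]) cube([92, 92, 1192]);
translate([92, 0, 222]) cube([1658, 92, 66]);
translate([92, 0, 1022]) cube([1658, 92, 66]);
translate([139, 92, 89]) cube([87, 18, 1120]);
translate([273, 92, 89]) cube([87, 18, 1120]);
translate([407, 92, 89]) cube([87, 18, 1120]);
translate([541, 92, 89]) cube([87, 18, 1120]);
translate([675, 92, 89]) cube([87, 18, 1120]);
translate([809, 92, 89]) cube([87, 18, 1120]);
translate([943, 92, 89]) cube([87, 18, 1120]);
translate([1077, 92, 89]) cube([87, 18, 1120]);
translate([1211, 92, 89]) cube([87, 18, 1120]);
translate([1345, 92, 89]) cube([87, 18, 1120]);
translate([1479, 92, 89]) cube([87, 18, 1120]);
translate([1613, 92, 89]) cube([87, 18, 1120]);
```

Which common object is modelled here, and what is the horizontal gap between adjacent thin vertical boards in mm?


A fence section. The picket gap is 47 mm.

Two posts, two rails, 12 pickets — a fence section. Span 1658 mm holds 12 pickets of 87 mm with 13 equal gaps: ⌊(1658 − 12·87) / 13⌋ = 47 mm.


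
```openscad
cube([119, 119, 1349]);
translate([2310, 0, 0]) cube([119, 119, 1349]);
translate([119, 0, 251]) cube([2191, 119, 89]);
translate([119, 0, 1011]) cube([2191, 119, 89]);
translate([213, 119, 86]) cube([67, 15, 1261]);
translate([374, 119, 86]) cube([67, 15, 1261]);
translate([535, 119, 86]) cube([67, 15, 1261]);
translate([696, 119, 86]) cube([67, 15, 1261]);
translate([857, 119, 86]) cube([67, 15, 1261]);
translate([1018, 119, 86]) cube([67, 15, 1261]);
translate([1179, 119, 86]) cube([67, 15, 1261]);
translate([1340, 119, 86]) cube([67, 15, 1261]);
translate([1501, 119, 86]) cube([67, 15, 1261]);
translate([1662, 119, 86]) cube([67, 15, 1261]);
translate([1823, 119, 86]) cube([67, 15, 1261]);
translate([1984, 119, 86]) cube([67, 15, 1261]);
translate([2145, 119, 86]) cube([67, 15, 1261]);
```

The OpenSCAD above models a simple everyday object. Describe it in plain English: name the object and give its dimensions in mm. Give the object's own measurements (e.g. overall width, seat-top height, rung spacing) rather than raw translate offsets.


A fence section. Two 119×119 mm posts, 1349 mm tall, stand on the floor with a clear span of 2191 mm between their inner faces. Two horizontal rails of 119×89 mm section span the gap between the posts with their undersides at z = 251 mm and z = 1011 mm, flush with the posts' −y face. 13 pickets, each 67 mm wide, 15 mm thick and 1261 mm tall, are fixed to the +y face of the rails with their bottoms at z = 86 mm, spaced across the span with a 94 mm gap after the −x post and between neighbouring pickets, with 98 mm left before the +x post.


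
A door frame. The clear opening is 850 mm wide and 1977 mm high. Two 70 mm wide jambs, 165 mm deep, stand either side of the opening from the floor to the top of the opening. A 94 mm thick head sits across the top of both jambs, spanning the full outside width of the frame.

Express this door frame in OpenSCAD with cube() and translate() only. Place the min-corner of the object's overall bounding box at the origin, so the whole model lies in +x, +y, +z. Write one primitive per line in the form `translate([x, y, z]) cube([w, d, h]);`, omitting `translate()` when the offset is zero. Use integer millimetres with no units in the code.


cube([70, 165, 1977]);
translate([920, 0, 0]) cube([70, 165, 1977]);
translate([0, 0, 1977]) cube([990, 165, 94]);


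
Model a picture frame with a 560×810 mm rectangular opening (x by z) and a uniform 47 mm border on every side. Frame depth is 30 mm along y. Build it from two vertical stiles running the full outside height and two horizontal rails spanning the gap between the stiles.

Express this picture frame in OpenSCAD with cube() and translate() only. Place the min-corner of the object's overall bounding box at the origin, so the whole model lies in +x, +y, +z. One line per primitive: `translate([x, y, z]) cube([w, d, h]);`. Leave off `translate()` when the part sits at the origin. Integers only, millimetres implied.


cube([47, 30, 904]);
translate([607, 0, 0]) cube([47, 30, 904]);
translate([47, 0, 0]) cube([560, 30, 47]);
translate([47, 0, 857]) cube([560, 30, 47]);


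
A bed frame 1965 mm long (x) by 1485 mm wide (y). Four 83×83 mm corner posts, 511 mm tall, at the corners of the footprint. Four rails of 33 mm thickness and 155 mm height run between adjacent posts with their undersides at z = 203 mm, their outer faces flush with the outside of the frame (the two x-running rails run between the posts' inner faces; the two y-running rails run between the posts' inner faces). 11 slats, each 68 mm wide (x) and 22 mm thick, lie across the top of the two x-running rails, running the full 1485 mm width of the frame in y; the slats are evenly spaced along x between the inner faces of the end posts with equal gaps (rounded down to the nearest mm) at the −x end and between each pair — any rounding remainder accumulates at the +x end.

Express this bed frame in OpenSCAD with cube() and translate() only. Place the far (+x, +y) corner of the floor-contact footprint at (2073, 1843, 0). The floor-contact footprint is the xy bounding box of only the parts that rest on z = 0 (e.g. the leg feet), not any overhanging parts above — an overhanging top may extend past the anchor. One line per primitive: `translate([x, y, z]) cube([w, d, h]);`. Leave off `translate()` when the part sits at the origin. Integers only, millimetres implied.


// slat z = rail_z + rail_h = 203 + 155 = 358
// slat gap = ⌊(1799 − 11·68) / 12⌋ = 87
translate([108, 358, 0]) cube([83, 83, 511]);
translate([108, 1760, 0]) cube([83, 83, 511]);
translate([1990, 358, 0]) cube([83, 83, 511]);
translate([1990, 1760, 0]) cube([83, 83, 511]);
translate([191, 358, 203]) cube([1799, 33, 155]);
translate([191, 1810, 203]) cube([1799, 33, 155]);
translate([108, 441, 203]) cube([33, 1319, 155]);
translate([2040, 441, 203]) cube([33, 1319, 155]);
translate([278, 358, 358]) cube([68, 1485, 22]);
translate([433, 358, 358]) cube([68, 1485, 22]);
translate([588, 358, 358]) cube([68, 1485, 22]);
translate([743, 358, 358]) cube([68, 1485, 22]);
translate([898, 358, 358]) cube([68, 1485, 22]);
translate([1053, 358, 358]) cube([68, 1485, 22]);
translate([1208, 358, 358]) cube([68, 1485, 22]);
translate([1363, 358, 358]) cube([68, 1485, 22]);
translate([1518, 358, 358]) cube([68, 1485, 22]);
translate([1673, 358, 358]) cube([68, 1485, 22]);
translate([1828, 358, 358]) cube([68, 1485, 22]);


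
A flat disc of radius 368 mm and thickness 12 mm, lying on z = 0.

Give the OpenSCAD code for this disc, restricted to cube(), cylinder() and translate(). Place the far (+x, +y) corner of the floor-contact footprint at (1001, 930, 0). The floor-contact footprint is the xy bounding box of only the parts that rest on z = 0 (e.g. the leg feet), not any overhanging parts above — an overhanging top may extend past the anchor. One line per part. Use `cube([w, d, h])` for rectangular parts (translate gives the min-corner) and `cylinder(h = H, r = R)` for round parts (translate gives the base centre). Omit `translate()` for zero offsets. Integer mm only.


translate([633, 562, 0]) cylinder(h = 12, r = 368);


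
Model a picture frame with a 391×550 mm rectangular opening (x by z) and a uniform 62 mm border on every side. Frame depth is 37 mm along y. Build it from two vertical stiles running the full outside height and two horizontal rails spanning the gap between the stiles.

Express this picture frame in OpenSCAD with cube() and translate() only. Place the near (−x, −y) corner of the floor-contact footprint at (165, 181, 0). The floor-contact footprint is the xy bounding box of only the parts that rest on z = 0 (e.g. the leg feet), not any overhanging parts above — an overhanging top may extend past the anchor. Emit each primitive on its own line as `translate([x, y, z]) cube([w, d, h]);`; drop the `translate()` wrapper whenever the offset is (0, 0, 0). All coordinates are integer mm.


translate([165, 181, 0]) cube([62, 37, 674]);
translate([618, 181, 0]) cube([62, 37, 674]);
translate([227, 181, 0]) cube([391, 37, 62]);
translate([227, 181, 612]) cube([391, 37, 62]);


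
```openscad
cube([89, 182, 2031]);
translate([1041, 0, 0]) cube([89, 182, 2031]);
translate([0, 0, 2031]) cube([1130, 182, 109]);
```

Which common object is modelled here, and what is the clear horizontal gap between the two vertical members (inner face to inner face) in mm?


A door frame. The clear opening width is 952 mm.

Two 2031 mm tall posts with a header on top — a door frame. The left jamb is 89 mm wide at x = 0; the right jamb starts at x = 1041. The clear opening is 1041 − 89 = 952 mm.


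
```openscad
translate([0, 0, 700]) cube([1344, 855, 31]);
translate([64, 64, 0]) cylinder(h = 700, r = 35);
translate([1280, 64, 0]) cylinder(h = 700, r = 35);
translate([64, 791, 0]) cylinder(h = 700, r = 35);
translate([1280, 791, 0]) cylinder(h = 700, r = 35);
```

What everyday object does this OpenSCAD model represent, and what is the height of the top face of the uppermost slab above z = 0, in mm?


A table. The table height is 731 mm.

A 1344×855×31 slab sits at z = 700 on four Ø70 mm round legs — a table. The top surface is at 700 + 31 = 731 mm.


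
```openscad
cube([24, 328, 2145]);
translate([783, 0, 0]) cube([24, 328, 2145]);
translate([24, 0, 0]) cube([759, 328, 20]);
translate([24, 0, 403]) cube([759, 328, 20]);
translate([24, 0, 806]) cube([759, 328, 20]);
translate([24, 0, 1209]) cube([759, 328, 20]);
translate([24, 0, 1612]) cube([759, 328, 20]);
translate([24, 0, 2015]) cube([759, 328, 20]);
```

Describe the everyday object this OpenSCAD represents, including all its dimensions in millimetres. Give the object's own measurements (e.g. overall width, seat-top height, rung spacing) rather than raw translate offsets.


An open bookshelf. Two side panels, each 24 mm thick, 328 mm deep and 2145 mm tall, stand 807 mm apart (outside-to-outside). Between them sit 6 shelves, each 20 mm thick and 328 mm deep, spanning the full gap between the sides. The bottom shelf rests on the floor (its underside at z = 0) and the clear gap between one shelf's top and the next shelf's underside is 383 mm.


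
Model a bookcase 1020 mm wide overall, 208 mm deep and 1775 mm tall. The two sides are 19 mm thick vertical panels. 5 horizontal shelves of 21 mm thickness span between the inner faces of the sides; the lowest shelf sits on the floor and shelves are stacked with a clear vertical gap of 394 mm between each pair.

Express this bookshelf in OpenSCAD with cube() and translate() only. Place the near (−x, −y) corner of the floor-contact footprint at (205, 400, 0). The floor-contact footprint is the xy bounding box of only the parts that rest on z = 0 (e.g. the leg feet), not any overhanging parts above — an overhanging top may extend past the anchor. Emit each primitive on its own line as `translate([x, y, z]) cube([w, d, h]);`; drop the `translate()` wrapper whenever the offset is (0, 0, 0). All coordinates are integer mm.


translate([205, 400, 0]) cube([19, 208, 1775]);
translate([1206, 400, 0]) cube([19, 208, 1775]);
translate([224, 400, 0]) cube([982, 208, 21]);
translate([224, 400, 415]) cube([982, 208, 21]);
translate([224, 400, 830]) cube([982, 208, 21]);
translate([224, 400, 1245]) cube([982, 208, 21]);
translate([224, 400, 1660]) cube([982, 208, 21]);


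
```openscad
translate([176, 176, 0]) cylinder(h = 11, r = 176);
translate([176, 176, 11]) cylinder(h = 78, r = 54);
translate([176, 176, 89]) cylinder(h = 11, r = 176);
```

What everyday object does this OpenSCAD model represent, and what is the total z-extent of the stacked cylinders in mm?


A spool. The overall height is 100 mm.

Three coaxial cylinders, large–small–large — a spool. Two 11 mm flanges and a 78 mm core give 11 + 78 + 11 = 100 mm.


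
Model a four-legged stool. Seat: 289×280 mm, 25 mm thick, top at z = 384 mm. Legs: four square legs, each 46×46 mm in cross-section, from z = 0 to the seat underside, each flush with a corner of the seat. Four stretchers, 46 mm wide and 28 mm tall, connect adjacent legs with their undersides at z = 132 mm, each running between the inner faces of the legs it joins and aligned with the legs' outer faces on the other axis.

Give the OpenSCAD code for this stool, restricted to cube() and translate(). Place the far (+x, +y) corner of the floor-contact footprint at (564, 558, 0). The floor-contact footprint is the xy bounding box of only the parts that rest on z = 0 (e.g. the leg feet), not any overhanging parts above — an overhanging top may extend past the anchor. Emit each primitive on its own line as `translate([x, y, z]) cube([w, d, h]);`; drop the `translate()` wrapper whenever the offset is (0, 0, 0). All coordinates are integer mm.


// leg_h = 384 - 25 = 359
// stretcher span = 289 - 2*46 = 197
translate([275, 278, 359]) cube([289, 280, 25]);
translate([275, 278, 0]) cube([46, 46, 359]);
translate([518, 278, 0]) cube([46, 46, 359]);
translate([275, 512, 0]) cube([46, 46, 359]);
translate([518, 512, 0]) cube([46, 46, 359]);
translate([321, 278, 132]) cube([197, 46, 28]);
translate([321, 512, 132]) cube([197, 46, 28]);
translate([275, 324, 132]) cube([46, 188, 28]);
translate([518, 324, 132]) cube([46, 188, 28]);


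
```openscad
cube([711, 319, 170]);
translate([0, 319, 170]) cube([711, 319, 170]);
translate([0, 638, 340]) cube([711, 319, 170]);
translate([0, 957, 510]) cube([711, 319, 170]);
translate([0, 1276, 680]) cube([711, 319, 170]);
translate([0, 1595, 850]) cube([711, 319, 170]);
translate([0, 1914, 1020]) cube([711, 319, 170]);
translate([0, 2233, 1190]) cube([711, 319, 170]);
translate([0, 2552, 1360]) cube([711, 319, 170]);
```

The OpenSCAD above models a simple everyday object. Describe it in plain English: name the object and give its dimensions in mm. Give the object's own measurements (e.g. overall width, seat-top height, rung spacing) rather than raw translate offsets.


A straight staircase of 9 solid steps. Each step is 711 mm wide (x), 319 mm deep (y, the going) and 170 mm tall (the rise). The first step rests on the floor; each subsequent step sits one going further in +y and one rise higher in +z, directly behind and above the previous step with no overlap.


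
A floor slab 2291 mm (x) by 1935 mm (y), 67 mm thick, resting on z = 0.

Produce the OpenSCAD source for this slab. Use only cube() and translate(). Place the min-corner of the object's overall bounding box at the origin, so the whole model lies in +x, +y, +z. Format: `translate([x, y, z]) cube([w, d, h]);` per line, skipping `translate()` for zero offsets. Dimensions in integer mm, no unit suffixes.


cube([2291, 1935, 67]);


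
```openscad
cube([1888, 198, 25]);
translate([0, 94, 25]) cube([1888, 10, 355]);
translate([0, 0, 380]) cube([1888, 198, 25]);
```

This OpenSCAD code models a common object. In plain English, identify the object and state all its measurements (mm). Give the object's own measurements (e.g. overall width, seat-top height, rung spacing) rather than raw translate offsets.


An I-beam lying along x, 1888 mm long. Overall section height 405 mm. Two flanges 198 mm wide (y) and 25 mm thick, one on the floor and one at the top; a web 10 mm thick runs between them, centred on the flange width.


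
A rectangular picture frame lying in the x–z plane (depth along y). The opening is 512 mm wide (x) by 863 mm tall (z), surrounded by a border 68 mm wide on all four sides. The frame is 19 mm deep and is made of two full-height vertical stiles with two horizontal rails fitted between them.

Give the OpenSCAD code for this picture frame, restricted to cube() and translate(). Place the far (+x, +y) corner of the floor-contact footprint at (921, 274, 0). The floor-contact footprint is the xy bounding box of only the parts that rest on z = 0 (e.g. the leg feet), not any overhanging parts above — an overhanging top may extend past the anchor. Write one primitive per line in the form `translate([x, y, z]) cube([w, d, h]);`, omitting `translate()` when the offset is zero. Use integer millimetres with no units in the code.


translate([273, 255, 0]) cube([68, 19, 999]);
translate([853, 255, 0]) cube([68, 19, 999]);
translate([341, 255, 0]) cube([512, 19, 68]);
translate([341, 255, 931]) cube([512, 19, 68]);


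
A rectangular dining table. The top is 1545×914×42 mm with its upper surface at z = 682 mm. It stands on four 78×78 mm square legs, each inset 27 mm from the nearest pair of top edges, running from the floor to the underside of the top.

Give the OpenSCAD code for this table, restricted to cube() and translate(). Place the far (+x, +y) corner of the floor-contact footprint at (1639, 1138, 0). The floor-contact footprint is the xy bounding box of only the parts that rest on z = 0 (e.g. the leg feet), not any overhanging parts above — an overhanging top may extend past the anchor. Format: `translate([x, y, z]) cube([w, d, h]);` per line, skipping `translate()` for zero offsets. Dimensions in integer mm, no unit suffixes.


translate([121, 251, 640]) cube([1545, 914, 42]);
translate([148, 278, 0]) cube([78, 78, 640]);
translate([1561, 278, 0]) cube([78, 78, 640]);
translate([148, 1060, 0]) cube([78, 78, 640]);
translate([1561, 1060, 0]) cube([78, 78, 640]);


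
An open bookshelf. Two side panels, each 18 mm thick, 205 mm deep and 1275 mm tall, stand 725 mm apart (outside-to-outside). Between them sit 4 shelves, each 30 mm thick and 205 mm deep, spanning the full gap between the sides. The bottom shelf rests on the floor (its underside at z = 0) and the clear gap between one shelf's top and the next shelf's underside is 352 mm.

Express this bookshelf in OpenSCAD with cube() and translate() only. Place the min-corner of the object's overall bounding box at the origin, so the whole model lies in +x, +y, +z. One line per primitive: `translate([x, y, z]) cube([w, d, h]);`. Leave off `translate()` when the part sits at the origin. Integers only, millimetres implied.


cube([18, 205, 1275]);
translate([707, 0, 0]) cube([18, 205, 1275]);
translate([18, 0, 0]) cube([689, 205, 30]);
translate([18, 0, 382]) cube([689, 205, 30]);
translate([18, 0, 764]) cube([689, 205, 30]);
translate([18, 0, 1146]) cube([689, 205, 30]);


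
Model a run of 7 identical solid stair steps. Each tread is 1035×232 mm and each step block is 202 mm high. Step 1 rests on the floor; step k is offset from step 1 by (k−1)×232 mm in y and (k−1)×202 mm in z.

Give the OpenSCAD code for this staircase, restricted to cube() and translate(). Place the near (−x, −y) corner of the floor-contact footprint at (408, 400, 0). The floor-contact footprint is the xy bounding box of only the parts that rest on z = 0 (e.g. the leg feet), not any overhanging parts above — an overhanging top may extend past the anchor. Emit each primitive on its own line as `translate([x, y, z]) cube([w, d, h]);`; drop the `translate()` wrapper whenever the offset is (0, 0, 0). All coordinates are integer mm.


translate([408, 400, 0]) cube([1035, 232, 202]);
translate([408, 632, 202]) cube([1035, 232, 202]);
translate([408, 864, 404]) cube([1035, 232, 202]);
translate([408, 1096, 606]) cube([1035, 232, 202]);
translate([408, 1328, 808]) cube([1035, 232, 202]);
translate([408, 1560, 1010]) cube([1035, 232, 202]);
translate([408, 1792, 1212]) cube([1035, 232, 202]);


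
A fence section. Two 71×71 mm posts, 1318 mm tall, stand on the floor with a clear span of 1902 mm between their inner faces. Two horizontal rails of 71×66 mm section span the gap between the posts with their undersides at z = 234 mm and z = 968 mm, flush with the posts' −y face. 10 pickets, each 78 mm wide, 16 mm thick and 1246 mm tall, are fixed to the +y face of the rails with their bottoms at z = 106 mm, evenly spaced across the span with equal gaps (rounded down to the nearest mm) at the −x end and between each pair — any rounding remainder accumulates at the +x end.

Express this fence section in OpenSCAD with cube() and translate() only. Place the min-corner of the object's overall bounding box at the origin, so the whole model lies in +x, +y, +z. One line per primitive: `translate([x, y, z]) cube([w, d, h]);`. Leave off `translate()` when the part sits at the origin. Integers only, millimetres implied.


cube([71, 71, 1318]);
translate([1973, 0, 0]) cube([71, 71, 1318]);
translate([71, 0, 234]) cube([1902, 71, 66]);
translate([71, 0, 968]) cube([1902, 71, 66]);
translate([173, 71, 106]) cube([78, 16, 1246]);
translate([353, 71, 106]) cube([78, 16, 1246]);
translate([533, 71, 106]) cube([78, 16, 1246]);
translate([713, 71, 106]) cube([78, 16, 1246]);
translate([893, 71, 106]) cube([78, 16, 1246]);
translate([1073, 71, 106]) cube([78, 16, 1246]);
translate([1253, 71, 106]) cube([78, 16, 1246]);
translate([1433, 71, 106]) cube([78, 16, 1246]);
translate([1613, 71, 106]) cube([78, 16, 1246]);
translate([1793, 71, 106]) cube([78, 16, 1246]);


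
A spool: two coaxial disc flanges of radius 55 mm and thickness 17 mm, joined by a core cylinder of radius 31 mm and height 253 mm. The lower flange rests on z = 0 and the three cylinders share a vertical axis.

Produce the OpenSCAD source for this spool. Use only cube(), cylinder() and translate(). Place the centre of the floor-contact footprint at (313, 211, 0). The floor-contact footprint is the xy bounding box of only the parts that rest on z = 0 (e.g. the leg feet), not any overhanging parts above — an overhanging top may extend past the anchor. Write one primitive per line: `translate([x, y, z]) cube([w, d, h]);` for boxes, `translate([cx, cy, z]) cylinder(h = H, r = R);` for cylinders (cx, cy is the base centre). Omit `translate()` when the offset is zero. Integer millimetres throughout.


translate([313, 211, 0]) cylinder(h = 17, r = 55);
translate([313, 211, 17]) cylinder(h = 253, r = 31);
translate([313, 211, 270]) cylinder(h = 17, r = 55);


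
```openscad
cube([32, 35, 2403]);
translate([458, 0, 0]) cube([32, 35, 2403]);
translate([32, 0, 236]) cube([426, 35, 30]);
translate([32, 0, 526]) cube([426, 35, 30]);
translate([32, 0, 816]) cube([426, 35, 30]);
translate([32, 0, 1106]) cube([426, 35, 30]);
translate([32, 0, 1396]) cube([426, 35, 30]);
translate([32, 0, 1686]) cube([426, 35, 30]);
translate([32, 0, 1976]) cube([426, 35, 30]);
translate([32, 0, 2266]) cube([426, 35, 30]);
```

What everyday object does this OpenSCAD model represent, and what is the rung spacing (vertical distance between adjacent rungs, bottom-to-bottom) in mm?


A ladder. The rung spacing is 290 mm.

Two tall 32×35 posts with 8 short bars between them — a ladder. Adjacent rungs sit at z = 236 and z = 526, so the spacing is 526 − 236 = 290 mm.


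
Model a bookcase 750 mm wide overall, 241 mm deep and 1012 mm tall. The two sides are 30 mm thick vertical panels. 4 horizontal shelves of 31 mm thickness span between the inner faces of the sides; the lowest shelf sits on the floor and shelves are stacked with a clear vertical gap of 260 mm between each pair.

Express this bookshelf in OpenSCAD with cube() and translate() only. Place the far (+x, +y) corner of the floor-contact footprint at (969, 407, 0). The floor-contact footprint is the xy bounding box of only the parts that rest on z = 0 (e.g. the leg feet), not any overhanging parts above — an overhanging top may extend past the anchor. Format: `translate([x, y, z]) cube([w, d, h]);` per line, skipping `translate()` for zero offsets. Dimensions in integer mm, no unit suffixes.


translate([219, 166, 0]) cube([30, 241, 1012]);
translate([939, 166, 0]) cube([30, 241, 1012]);
translate([249, 166, 0]) cube([690, 241, 31]);
translate([249, 166, 291]) cube([690, 241, 31]);
translate([249, 166, 582]) cube([690, 241, 31]);
translate([249, 166, 873]) cube([690, 241, 31]);


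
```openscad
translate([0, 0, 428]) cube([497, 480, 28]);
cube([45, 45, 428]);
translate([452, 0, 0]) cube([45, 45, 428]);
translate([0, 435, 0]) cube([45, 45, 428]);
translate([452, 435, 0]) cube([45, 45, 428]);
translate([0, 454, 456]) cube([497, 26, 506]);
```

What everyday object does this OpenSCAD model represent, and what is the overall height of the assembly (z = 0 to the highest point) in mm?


A chair. The overall height is 962 mm.

A slab on four corner posts with a tall panel at the back — a chair. The seat slab sits at z = 428 with thickness 28, and the 506 mm backrest starts at the seat top, so the overall height is 428 + 28 + 506 = 962 mm.


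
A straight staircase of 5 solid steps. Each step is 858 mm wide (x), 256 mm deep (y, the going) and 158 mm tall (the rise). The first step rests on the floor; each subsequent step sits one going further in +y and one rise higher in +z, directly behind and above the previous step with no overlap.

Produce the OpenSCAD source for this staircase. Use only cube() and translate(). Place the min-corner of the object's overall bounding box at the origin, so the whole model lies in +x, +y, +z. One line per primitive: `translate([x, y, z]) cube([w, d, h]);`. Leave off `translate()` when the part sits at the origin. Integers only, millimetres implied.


cube([858, 256, 158]);
translate([0, 256, 158]) cube([858, 256, 158]);
translate([0, 512, 316]) cube([858, 256, 158]);
translate([0, 768, 474]) cube([858, 256, 158]);
translate([0, 1024, 632]) cube([858, 256, 158]);


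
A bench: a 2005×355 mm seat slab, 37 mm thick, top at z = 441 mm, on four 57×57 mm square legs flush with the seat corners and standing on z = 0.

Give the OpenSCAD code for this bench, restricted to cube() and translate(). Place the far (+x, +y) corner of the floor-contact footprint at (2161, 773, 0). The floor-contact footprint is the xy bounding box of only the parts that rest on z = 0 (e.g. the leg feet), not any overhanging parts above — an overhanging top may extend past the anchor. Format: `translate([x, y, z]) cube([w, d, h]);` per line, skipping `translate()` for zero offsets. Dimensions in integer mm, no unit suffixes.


// leg_h = 441 − 37 = 404
translate([156, 418, 404]) cube([2005, 355, 37]);
translate([156, 418, 0]) cube([57, 57, 404]);
translate([156, 716, 0]) cube([57, 57, 404]);
translate([2104, 418, 0]) cube([57, 57, 404]);
translate([2104, 716, 0]) cube([57, 57, 404]);


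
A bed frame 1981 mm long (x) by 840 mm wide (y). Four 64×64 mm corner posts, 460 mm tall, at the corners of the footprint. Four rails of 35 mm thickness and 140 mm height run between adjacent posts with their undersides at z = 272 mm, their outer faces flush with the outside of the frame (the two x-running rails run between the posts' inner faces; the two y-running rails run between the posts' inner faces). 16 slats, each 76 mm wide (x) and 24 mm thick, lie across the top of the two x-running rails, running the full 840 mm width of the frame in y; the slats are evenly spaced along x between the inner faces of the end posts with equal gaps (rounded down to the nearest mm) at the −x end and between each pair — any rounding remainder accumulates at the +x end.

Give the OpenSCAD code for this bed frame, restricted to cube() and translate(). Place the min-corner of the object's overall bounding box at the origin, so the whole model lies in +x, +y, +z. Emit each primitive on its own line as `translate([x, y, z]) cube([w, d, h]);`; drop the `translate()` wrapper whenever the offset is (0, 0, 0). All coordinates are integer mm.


cube([64, 64, 460]);
translate([0, 776, 0]) cube([64, 64, 460]);
translate([1917, 0, 0]) cube([64, 64, 460]);
translate([1917, 776, 0]) cube([64, 64, 460]);
translate([64, 0, 272]) cube([1853, 35, 140]);
translate([64, 805, 272]) cube([1853, 35, 140]);
translate([0, 64, 272]) cube([35, 712, 140]);
translate([1946, 64, 272]) cube([35, 712, 140]);
translate([101, 0, 412]) cube([76, 840, 24]);
translate([214, 0, 412]) cube([76, 840, 24]);
translate([327, 0, 412]) cube([76, 840, 24]);
translate([440, 0, 412]) cube([76, 840, 24]);
translate([553, 0, 412]) cube([76, 840, 24]);
translate([666, 0, 412]) cube([76, 840, 24]);
translate([779, 0, 412]) cube([76, 840, 24]);
translate([892, 0, 412]) cube([76, 840, 24]);
translate([1005, 0, 412]) cube([76, 840, 24]);
translate([1118, 0, 412]) cube([76, 840, 24]);
translate([1231, 0, 412]) cube([76, 840, 24]);
translate([1344, 0, 412]) cube([76, 840, 24]);
translate([1457, 0, 412]) cube([76, 840, 24]);
translate([1570, 0, 412]) cube([76, 840, 24]);
translate([1683, 0, 412]) cube([76, 840, 24]);
translate([1796, 0, 412]) cube([76, 840, 24]);


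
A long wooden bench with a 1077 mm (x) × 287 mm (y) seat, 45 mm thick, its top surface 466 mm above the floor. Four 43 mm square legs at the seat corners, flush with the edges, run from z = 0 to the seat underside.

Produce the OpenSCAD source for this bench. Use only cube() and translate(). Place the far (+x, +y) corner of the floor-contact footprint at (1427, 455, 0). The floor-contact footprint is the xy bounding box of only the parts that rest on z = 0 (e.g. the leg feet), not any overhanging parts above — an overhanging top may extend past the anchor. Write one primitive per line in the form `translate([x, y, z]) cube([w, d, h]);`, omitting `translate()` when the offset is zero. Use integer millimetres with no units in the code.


translate([350, 168, 421]) cube([1077, 287, 45]);
translate([350, 168, 0]) cube([43, 43, 421]);
translate([350, 412, 0]) cube([43, 43, 421]);
translate([1384, 168, 0]) cube([43, 43, 421]);
translate([1384, 412, 0]) cube([43, 43, 421]);


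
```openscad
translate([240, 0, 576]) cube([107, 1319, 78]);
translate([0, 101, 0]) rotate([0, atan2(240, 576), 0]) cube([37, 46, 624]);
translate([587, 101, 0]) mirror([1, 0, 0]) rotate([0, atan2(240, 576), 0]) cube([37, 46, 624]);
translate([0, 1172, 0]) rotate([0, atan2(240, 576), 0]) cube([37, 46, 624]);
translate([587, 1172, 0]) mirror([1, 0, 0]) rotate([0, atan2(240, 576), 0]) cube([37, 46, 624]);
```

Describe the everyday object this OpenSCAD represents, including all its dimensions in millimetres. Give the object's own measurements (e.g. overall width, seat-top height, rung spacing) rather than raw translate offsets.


A sawhorse. A 107×1319×78 mm beam (x, y, z) sits on two A-frame leg pairs. Each pair is two raked legs of 37×46 mm section (46 mm along y) splaying symmetrically in x. Each leg rises 576 mm vertically over 240 mm of horizontal reach and is 624 mm long along its own axis. Every leg's outer bottom edge rests on the floor and its outer top edge meets a bottom edge of the beam — the left legs (tilting toward +x) meet the beam's −x bottom edge, the right legs (their mirror images, tilting toward −x) meet its +x bottom edge — so the leg tops tuck under the beam, the beam's underside is 576 mm above the floor, and the feet are 587 mm apart outside-to-outside with the beam centred between them. The two leg pairs are set in 101 mm from either end of the beam.


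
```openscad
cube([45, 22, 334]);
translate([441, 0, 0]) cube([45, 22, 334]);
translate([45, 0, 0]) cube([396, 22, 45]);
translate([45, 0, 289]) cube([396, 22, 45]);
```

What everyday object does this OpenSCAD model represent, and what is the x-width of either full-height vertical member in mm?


A picture frame. The border width is 45 mm.

Four thin pieces enclosing a rectangular opening — a picture frame. The two full-height stiles are 334 mm tall; the top rail sits at z = 289 and is 45 mm tall, so the border above the opening is 334 − 289 = 45 mm, matching the stile x-width.


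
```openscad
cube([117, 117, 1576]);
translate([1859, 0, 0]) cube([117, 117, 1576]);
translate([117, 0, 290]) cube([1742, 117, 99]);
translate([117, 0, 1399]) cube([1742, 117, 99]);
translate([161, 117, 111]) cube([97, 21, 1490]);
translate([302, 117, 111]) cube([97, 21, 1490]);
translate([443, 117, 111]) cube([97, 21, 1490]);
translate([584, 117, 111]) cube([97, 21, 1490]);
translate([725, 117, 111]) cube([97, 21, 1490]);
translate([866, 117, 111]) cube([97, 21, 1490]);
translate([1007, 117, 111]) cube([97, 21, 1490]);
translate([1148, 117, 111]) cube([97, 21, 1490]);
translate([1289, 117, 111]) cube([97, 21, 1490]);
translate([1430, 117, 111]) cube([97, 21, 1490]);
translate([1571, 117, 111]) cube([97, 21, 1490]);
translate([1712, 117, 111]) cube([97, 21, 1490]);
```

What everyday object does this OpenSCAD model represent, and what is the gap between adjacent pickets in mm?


A fence section. The picket gap is 44 mm.

Two posts, two rails, 12 pickets — a fence section. Span 1742 mm holds 12 pickets of 97 mm with 13 equal gaps: ⌊(1742 − 12·97) / 13⌋ = 44 mm.


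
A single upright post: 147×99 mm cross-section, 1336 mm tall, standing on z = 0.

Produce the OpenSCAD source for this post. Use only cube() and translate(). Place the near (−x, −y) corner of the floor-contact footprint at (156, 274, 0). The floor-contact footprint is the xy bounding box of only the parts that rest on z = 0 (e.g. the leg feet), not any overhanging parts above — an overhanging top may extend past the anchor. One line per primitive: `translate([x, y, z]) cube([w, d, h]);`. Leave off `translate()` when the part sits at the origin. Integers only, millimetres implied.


translate([156, 274, 0]) cube([147, 99, 1336]);
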